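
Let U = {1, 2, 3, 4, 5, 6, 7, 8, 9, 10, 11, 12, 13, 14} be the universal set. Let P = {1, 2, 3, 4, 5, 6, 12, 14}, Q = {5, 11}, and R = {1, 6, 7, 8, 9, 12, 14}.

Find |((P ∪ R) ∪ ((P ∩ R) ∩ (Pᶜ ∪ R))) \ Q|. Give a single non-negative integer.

10

P ∪ R = {1, 2, 3, 4, 5, 6, 7, 8, 9, 12, 14}
P ∩ R = {1, 6, 12, 14}
Pᶜ = {7, 8, 9, 10, 11, 13}
Pᶜ ∪ R = {1, 6, 7, 8, 9, 10, 11, 12, 13, 14}
(P ∩ R) ∩ (Pᶜ ∪ R) = {1, 6, 12, 14}
(P ∪ R) ∪ ((P ∩ R) ∩ (Pᶜ ∪ R)) = {1, 2, 3, 4, 5, 6, 7, 8, 9, 12, 14}
((P ∪ R) ∪ ((P ∩ R) ∩ (Pᶜ ∪ R))) \ Q = {1, 2, 3, 4, 6, 7, 8, 9, 12, 14}
|((P ∪ R) ∪ ((P ∩ R) ∩ (Pᶜ ∪ R))) \ Q| = 10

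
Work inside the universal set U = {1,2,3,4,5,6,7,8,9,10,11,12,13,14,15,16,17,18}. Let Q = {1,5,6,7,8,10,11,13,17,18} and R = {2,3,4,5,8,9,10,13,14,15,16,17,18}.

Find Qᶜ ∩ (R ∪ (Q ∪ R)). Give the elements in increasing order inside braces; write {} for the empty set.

{2,3,4,9,14,15,16}

Qᶜ = {2,3,4,9,12,14,15,16}
Q ∪ R = {1,2,3,4,5,6,7,8,9,10,11,13,14,15,16,17,18}
R ∪ (Q ∪ R) = {1,2,3,4,5,6,7,8,9,10,11,13,14,15,16,17,18}
Qᶜ ∩ (R ∪ (Q ∪ R)) = {2,3,4,9,14,15,16}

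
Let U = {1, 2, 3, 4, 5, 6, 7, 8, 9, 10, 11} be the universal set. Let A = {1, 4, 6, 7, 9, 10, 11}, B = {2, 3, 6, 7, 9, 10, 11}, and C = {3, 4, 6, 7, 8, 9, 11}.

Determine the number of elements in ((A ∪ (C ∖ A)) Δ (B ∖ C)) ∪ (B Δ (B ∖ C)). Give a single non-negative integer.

9

C ∖ A = {3, 8}
A ∪ (C ∖ A) = {1, 3, 4, 6, 7, 8, 9, 10, 11}
B ∖ C = {2, 10}
(A ∪ (C ∖ A)) Δ (B ∖ C) = {1, 2, 3, 4, 6, 7, 8, 9, 11}
B Δ (B ∖ C) = {3, 6, 7, 9, 11}
((A ∪ (C ∖ A)) Δ (B ∖ C)) ∪ (B Δ (B ∖ C)) = {1, 2, 3, 4, 6, 7, 8, 9, 11}
|((A ∪ (C ∖ A)) Δ (B ∖ C)) ∪ (B Δ (B ∖ C))| = 9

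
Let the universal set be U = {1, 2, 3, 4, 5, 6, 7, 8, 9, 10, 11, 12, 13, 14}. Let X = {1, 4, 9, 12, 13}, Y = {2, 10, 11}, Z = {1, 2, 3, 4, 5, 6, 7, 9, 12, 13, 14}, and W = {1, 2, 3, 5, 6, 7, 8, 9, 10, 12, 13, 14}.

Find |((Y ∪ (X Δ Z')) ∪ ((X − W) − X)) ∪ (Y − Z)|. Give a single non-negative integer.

Z' = {8, 10, 11}
X Δ Z' = {1, 4, 8, 9, 10, 11, 12, 13}
Y ∪ (X Δ Z') = {1, 2, 4, 8, 9, 10, 11, 12, 13}
X − W = {4}
(X − W) − X = {}
(Y ∪ (X Δ Z')) ∪ ((X − W) − X) = {1, 2, 4, 8, 9, 10, 11, 12, 13}
Y − Z = {10, 11}
((Y ∪ (X Δ Z')) ∪ ((X − W) − X)) ∪ (Y − Z) = {1, 2, 4, 8, 9, 10, 11, 12, 13}
|((Y ∪ (X Δ Z')) ∪ ((X − W) − X)) ∪ (Y − Z)| = 9

9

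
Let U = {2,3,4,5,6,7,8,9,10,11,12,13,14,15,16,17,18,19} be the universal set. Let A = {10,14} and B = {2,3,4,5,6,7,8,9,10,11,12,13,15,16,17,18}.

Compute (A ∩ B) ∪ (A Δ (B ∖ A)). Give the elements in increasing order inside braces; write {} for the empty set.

A ∩ B = {10}
B ∖ A = {2,3,4,5,6,7,8,9,11,12,13,15,16,17,18}
A Δ (B ∖ A) = {2,3,4,5,6,7,8,9,10,11,12,13,14,15,16,17,18}
(A ∩ B) ∪ (A Δ (B ∖ A)) = {2,3,4,5,6,7,8,9,10,11,12,13,14,15,16,17,18}

{2,3,4,5,6,7,8,9,10,11,12,13,14,15,16,17,18}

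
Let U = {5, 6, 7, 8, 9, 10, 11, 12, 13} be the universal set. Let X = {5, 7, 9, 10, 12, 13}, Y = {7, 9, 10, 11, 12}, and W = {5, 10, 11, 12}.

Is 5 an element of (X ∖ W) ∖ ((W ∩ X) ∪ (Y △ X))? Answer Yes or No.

No

5 ∈ X and 5 ∈ W, so 5 ∉ X ∖ W
5 ∈ W and 5 ∈ X, so 5 ∈ W ∩ X
5 ∉ Y and 5 ∈ X, so 5 ∈ Y △ X
5 ∈ (W ∩ X) and 5 ∈ (Y △ X), so 5 ∈ (W ∩ X) ∪ (Y △ X)
5 ∉ (X ∖ W) and 5 ∈ ((W ∩ X) ∪ (Y △ X)), so 5 ∉ (X ∖ W) ∖ ((W ∩ X) ∪ (Y △ X))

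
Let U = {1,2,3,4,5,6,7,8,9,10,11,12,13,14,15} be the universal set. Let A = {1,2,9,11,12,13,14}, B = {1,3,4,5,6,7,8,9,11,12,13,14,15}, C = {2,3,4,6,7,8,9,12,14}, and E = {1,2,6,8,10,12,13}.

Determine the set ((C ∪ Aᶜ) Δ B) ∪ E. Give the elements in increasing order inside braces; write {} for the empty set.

Aᶜ = {3,4,5,6,7,8,10,15}
C ∪ Aᶜ = {2,3,4,5,6,7,8,9,10,12,14,15}
(C ∪ Aᶜ) Δ B = {1,2,10,11,13}
((C ∪ Aᶜ) Δ B) ∪ E = {1,2,6,8,10,11,12,13}

{1,2,6,8,10,11,12,13}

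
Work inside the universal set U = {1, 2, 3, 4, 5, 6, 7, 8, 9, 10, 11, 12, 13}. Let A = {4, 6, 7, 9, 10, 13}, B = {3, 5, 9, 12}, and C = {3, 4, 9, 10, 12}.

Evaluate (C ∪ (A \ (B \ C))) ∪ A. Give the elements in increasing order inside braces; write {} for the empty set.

{3, 4, 6, 7, 9, 10, 12, 13}

B \ C = {5}
A \ (B \ C) = {4, 6, 7, 9, 10, 13}
C ∪ (A \ (B \ C)) = {3, 4, 6, 7, 9, 10, 12, 13}
(C ∪ (A \ (B \ C))) ∪ A = {3, 4, 6, 7, 9, 10, 12, 13}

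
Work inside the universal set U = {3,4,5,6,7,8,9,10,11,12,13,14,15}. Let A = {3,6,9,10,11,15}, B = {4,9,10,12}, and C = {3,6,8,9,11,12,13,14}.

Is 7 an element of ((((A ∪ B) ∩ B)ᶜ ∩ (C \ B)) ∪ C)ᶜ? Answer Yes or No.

Yes

7 ∉ A and 7 ∉ B, so 7 ∉ A ∪ B
7 ∉ (A ∪ B) and 7 ∉ B, so 7 ∉ (A ∪ B) ∩ B
7 ∈ ((A ∪ B) ∩ B)ᶜ since 7 ∉ ((A ∪ B) ∩ B)
7 ∉ C and 7 ∉ B, so 7 ∉ C \ B
7 ∈ ((A ∪ B) ∩ B)ᶜ and 7 ∉ (C \ B), so 7 ∉ ((A ∪ B) ∩ B)ᶜ ∩ (C \ B)
7 ∉ (((A ∪ B) ∩ B)ᶜ ∩ (C \ B)) and 7 ∉ C, so 7 ∉ (((A ∪ B) ∩ B)ᶜ ∩ (C \ B)) ∪ C
7 ∈ ((((A ∪ B) ∩ B)ᶜ ∩ (C \ B)) ∪ C)ᶜ since 7 ∉ ((((A ∪ B) ∩ B)ᶜ ∩ (C \ B)) ∪ C)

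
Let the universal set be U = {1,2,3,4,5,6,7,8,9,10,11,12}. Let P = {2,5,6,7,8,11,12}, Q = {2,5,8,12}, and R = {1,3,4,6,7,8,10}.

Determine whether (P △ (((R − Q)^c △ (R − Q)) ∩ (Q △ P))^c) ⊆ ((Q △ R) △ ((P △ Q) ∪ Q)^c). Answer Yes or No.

R − Q = {1,3,4,6,7,10}
(R − Q)^c = {2,5,8,9,11,12}
(R − Q)^c △ (R − Q) = {1,2,3,4,5,6,7,8,9,10,11,12}
Q △ P = {6,7,11}
((R − Q)^c △ (R − Q)) ∩ (Q △ P) = {6,7,11}
(((R − Q)^c △ (R − Q)) ∩ (Q △ P))^c = {1,2,3,4,5,8,9,10,12}
P △ (((R − Q)^c △ (R − Q)) ∩ (Q △ P))^c = {1,3,4,6,7,9,10,11}
Q △ R = {1,2,3,4,5,6,7,10,12}
P △ Q = {6,7,11}
(P △ Q) ∪ Q = {2,5,6,7,8,11,12}
((P △ Q) ∪ Q)^c = {1,3,4,9,10}
(Q △ R) △ ((P △ Q) ∪ Q)^c = {2,5,6,7,9,12}
1 ∈ P △ (((R − Q)^c △ (R − Q)) ∩ (Q △ P))^c but 1 ∉ (Q △ R) △ ((P △ Q) ∪ Q)^c, so the inclusion fails.

No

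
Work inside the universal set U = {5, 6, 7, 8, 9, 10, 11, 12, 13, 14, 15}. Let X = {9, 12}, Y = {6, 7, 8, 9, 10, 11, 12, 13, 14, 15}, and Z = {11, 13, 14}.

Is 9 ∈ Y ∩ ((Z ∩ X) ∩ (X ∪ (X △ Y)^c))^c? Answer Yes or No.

9 ∉ Z and 9 ∈ X, so 9 ∉ Z ∩ X
9 ∈ X and 9 ∈ Y, so 9 ∉ X △ Y
9 ∈ (X △ Y)^c since 9 ∉ (X △ Y)
9 ∈ X and 9 ∈ (X △ Y)^c, so 9 ∈ X ∪ (X △ Y)^c
9 ∉ (Z ∩ X) and 9 ∈ (X ∪ (X △ Y)^c), so 9 ∉ (Z ∩ X) ∩ (X ∪ (X △ Y)^c)
9 ∈ ((Z ∩ X) ∩ (X ∪ (X △ Y)^c))^c since 9 ∉ ((Z ∩ X) ∩ (X ∪ (X △ Y)^c))
9 ∈ Y and 9 ∈ ((Z ∩ X) ∩ (X ∪ (X △ Y)^c))^c, so 9 ∈ Y ∩ ((Z ∩ X) ∩ (X ∪ (X △ Y)^c))^c

Yes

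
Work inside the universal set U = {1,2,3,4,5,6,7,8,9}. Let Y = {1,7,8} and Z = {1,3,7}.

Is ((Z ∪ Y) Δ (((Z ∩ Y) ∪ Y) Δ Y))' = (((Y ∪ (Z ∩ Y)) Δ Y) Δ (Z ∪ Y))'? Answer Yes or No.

Yes

Z ∪ Y = {1,3,7,8}
Z ∩ Y = {1,7}
(Z ∩ Y) ∪ Y = {1,7,8}
((Z ∩ Y) ∪ Y) Δ Y = {}
(Z ∪ Y) Δ (((Z ∩ Y) ∪ Y) Δ Y) = {1,3,7,8}
((Z ∪ Y) Δ (((Z ∩ Y) ∪ Y) Δ Y))' = {2,4,5,6,9}
Y ∪ (Z ∩ Y) = {1,7,8}
(Y ∪ (Z ∩ Y)) Δ Y = {}
((Y ∪ (Z ∩ Y)) Δ Y) Δ (Z ∪ Y) = {1,3,7,8}
(((Y ∪ (Z ∩ Y)) Δ Y) Δ (Z ∪ Y))' = {2,4,5,6,9}
Both equal {2,4,5,6,9}, so ((Z ∪ Y) Δ (((Z ∩ Y) ∪ Y) Δ Y))' = (((Y ∪ (Z ∩ Y)) Δ Y) Δ (Z ∪ Y))'.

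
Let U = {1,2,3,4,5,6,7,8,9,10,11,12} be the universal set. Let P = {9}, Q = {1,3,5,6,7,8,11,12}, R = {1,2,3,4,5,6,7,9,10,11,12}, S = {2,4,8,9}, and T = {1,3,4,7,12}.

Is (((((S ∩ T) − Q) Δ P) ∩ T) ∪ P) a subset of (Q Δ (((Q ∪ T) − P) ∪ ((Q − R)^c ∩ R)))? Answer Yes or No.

S ∩ T = {4}
(S ∩ T) − Q = {4}
((S ∩ T) − Q) Δ P = {4,9}
(((S ∩ T) − Q) Δ P) ∩ T = {4}
((((S ∩ T) − Q) Δ P) ∩ T) ∪ P = {4,9}
Q ∪ T = {1,3,4,5,6,7,8,11,12}
(Q ∪ T) − P = {1,3,4,5,6,7,8,11,12}
Q − R = {8}
(Q − R)^c = {1,2,3,4,5,6,7,9,10,11,12}
(Q − R)^c ∩ R = {1,2,3,4,5,6,7,9,10,11,12}
((Q ∪ T) − P) ∪ ((Q − R)^c ∩ R) = {1,2,3,4,5,6,7,8,9,10,11,12}
Q Δ (((Q ∪ T) − P) ∪ ((Q − R)^c ∩ R)) = {2,4,9,10}
Every element of {4,9} is in {2,4,9,10}, so ((((S ∩ T) − Q) Δ P) ∩ T) ∪ P ⊆ Q Δ (((Q ∪ T) − P) ∪ ((Q − R)^c ∩ R)).

Yes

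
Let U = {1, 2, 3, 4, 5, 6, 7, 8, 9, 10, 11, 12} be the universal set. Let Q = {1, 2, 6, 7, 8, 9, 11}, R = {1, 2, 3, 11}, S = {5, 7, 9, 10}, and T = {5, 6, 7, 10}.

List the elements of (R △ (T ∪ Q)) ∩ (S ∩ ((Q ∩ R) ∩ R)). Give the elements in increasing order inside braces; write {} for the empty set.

{}

T ∪ Q = {1, 2, 5, 6, 7, 8, 9, 10, 11}
R △ (T ∪ Q) = {3, 5, 6, 7, 8, 9, 10}
Q ∩ R = {1, 2, 11}
(Q ∩ R) ∩ R = {1, 2, 11}
S ∩ ((Q ∩ R) ∩ R) = {}
(R △ (T ∪ Q)) ∩ (S ∩ ((Q ∩ R) ∩ R)) = {}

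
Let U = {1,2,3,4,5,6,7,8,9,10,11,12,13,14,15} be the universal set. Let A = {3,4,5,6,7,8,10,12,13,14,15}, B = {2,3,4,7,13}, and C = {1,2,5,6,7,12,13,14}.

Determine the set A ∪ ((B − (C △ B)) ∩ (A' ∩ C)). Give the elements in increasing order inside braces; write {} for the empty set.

C △ B = {1,3,4,5,6,12,14}
B − (C △ B) = {2,7,13}
A' = {1,2,9,11}
A' ∩ C = {1,2}
(B − (C △ B)) ∩ (A' ∩ C) = {2}
A ∪ ((B − (C △ B)) ∩ (A' ∩ C)) = {2,3,4,5,6,7,8,10,12,13,14,15}

{2,3,4,5,6,7,8,10,12,13,14,15}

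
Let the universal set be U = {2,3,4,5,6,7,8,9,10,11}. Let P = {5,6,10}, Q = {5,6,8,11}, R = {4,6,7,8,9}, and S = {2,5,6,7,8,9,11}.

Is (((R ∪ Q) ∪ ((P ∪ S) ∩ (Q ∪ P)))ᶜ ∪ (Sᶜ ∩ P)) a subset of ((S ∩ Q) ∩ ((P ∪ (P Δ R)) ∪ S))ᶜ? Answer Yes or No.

R ∪ Q = {4,5,6,7,8,9,11}
P ∪ S = {2,5,6,7,8,9,10,11}
Q ∪ P = {5,6,8,10,11}
(P ∪ S) ∩ (Q ∪ P) = {5,6,8,10,11}
(R ∪ Q) ∪ ((P ∪ S) ∩ (Q ∪ P)) = {4,5,6,7,8,9,10,11}
((R ∪ Q) ∪ ((P ∪ S) ∩ (Q ∪ P)))ᶜ = {2,3}
Sᶜ = {3,4,10}
Sᶜ ∩ P = {10}
((R ∪ Q) ∪ ((P ∪ S) ∩ (Q ∪ P)))ᶜ ∪ (Sᶜ ∩ P) = {2,3,10}
S ∩ Q = {5,6,8,11}
P Δ R = {4,5,7,8,9,10}
P ∪ (P Δ R) = {4,5,6,7,8,9,10}
(P ∪ (P Δ R)) ∪ S = {2,4,5,6,7,8,9,10,11}
(S ∩ Q) ∩ ((P ∪ (P Δ R)) ∪ S) = {5,6,8,11}
((S ∩ Q) ∩ ((P ∪ (P Δ R)) ∪ S))ᶜ = {2,3,4,7,9,10}
Every element of {2,3,10} is in {2,3,4,7,9,10}, so ((R ∪ Q) ∪ ((P ∪ S) ∩ (Q ∪ P)))ᶜ ∪ (Sᶜ ∩ P) ⊆ ((S ∩ Q) ∩ ((P ∪ (P Δ R)) ∪ S))ᶜ.

Yes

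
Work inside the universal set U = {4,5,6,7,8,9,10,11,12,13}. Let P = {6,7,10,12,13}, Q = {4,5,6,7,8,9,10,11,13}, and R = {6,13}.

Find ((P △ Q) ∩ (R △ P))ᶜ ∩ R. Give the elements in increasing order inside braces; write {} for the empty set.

{6,13}

P △ Q = {4,5,8,9,11,12}
R △ P = {7,10,12}
(P △ Q) ∩ (R △ P) = {12}
((P △ Q) ∩ (R △ P))ᶜ = {4,5,6,7,8,9,10,11,13}
((P △ Q) ∩ (R △ P))ᶜ ∩ R = {6,13}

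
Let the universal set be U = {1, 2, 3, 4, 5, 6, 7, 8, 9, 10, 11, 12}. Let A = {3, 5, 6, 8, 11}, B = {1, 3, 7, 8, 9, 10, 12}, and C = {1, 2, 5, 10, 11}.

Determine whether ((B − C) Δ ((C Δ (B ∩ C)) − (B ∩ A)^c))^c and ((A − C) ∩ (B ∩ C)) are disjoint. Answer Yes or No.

B − C = {3, 7, 8, 9, 12}
B ∩ C = {1, 10}
C Δ (B ∩ C) = {2, 5, 11}
B ∩ A = {3, 8}
(B ∩ A)^c = {1, 2, 4, 5, 6, 7, 9, 10, 11, 12}
(C Δ (B ∩ C)) − (B ∩ A)^c = {}
(B − C) Δ ((C Δ (B ∩ C)) − (B ∩ A)^c) = {3, 7, 8, 9, 12}
((B − C) Δ ((C Δ (B ∩ C)) − (B ∩ A)^c))^c = {1, 2, 4, 5, 6, 10, 11}
A − C = {3, 6, 8}
(A − C) ∩ (B ∩ C) = {}
{1, 2, 4, 5, 6, 10, 11} and {} share no elements.

Yes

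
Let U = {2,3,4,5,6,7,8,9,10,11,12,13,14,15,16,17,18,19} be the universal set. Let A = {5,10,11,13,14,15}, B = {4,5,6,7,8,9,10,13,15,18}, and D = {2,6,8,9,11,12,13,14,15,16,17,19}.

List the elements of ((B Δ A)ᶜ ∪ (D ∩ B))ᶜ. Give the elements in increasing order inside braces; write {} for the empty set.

B Δ A = {4,6,7,8,9,11,14,18}
(B Δ A)ᶜ = {2,3,5,10,12,13,15,16,17,19}
D ∩ B = {6,8,9,13,15}
(B Δ A)ᶜ ∪ (D ∩ B) = {2,3,5,6,8,9,10,12,13,15,16,17,19}
((B Δ A)ᶜ ∪ (D ∩ B))ᶜ = {4,7,11,14,18}

{4,7,11,14,18}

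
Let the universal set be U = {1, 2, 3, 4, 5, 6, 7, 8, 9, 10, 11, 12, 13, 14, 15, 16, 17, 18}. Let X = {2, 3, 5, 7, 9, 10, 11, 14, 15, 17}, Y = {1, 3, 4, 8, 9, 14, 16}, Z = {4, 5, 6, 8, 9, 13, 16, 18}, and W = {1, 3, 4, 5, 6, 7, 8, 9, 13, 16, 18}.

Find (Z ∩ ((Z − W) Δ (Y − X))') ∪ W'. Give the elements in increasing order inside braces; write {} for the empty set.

{2, 5, 6, 9, 10, 11, 12, 13, 14, 15, 17, 18}

Z − W = {}
Y − X = {1, 4, 8, 16}
(Z − W) Δ (Y − X) = {1, 4, 8, 16}
((Z − W) Δ (Y − X))' = {2, 3, 5, 6, 7, 9, 10, 11, 12, 13, 14, 15, 17, 18}
Z ∩ ((Z − W) Δ (Y − X))' = {5, 6, 9, 13, 18}
W' = {2, 10, 11, 12, 14, 15, 17}
(Z ∩ ((Z − W) Δ (Y − X))') ∪ W' = {2, 5, 6, 9, 10, 11, 12, 13, 14, 15, 17, 18}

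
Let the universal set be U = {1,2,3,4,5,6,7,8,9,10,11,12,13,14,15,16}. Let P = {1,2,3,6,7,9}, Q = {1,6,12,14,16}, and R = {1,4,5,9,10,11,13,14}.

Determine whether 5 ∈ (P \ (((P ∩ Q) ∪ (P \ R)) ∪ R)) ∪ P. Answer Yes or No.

No

5 ∉ P and 5 ∉ Q, so 5 ∉ P ∩ Q
5 ∉ P and 5 ∈ R, so 5 ∉ P \ R
5 ∉ (P ∩ Q) and 5 ∉ (P \ R), so 5 ∉ (P ∩ Q) ∪ (P \ R)
5 ∉ ((P ∩ Q) ∪ (P \ R)) and 5 ∈ R, so 5 ∈ ((P ∩ Q) ∪ (P \ R)) ∪ R
5 ∉ P and 5 ∈ (((P ∩ Q) ∪ (P \ R)) ∪ R), so 5 ∉ P \ (((P ∩ Q) ∪ (P \ R)) ∪ R)
5 ∉ (P \ (((P ∩ Q) ∪ (P \ R)) ∪ R)) and 5 ∉ P, so 5 ∉ (P \ (((P ∩ Q) ∪ (P \ R)) ∪ R)) ∪ P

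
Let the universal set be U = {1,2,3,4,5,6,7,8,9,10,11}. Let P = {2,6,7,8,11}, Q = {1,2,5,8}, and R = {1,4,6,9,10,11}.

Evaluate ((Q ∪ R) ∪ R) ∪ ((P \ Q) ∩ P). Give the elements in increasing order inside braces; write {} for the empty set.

{1,2,4,5,6,7,8,9,10,11}

Q ∪ R = {1,2,4,5,6,8,9,10,11}
(Q ∪ R) ∪ R = {1,2,4,5,6,8,9,10,11}
P \ Q = {6,7,11}
(P \ Q) ∩ P = {6,7,11}
((Q ∪ R) ∪ R) ∪ ((P \ Q) ∩ P) = {1,2,4,5,6,7,8,9,10,11}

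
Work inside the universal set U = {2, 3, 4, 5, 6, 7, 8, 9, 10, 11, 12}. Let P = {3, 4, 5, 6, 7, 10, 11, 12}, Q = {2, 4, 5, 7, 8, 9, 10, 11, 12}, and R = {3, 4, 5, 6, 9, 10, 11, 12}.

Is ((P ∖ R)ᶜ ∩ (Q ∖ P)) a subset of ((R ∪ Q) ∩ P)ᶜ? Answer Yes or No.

Yes

P ∖ R = {7}
(P ∖ R)ᶜ = {2, 3, 4, 5, 6, 8, 9, 10, 11, 12}
Q ∖ P = {2, 8, 9}
(P ∖ R)ᶜ ∩ (Q ∖ P) = {2, 8, 9}
R ∪ Q = {2, 3, 4, 5, 6, 7, 8, 9, 10, 11, 12}
(R ∪ Q) ∩ P = {3, 4, 5, 6, 7, 10, 11, 12}
((R ∪ Q) ∩ P)ᶜ = {2, 8, 9}
Every element of {2, 8, 9} is in {2, 8, 9}, so (P ∖ R)ᶜ ∩ (Q ∖ P) ⊆ ((R ∪ Q) ∩ P)ᶜ.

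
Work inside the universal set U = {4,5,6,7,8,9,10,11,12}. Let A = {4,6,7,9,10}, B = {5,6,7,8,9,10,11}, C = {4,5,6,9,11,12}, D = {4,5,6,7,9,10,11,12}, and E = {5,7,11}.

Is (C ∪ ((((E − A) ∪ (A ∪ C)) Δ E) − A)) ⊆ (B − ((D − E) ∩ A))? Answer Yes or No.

No

E − A = {5,11}
A ∪ C = {4,5,6,7,9,10,11,12}
(E − A) ∪ (A ∪ C) = {4,5,6,7,9,10,11,12}
((E − A) ∪ (A ∪ C)) Δ E = {4,6,9,10,12}
(((E − A) ∪ (A ∪ C)) Δ E) − A = {12}
C ∪ ((((E − A) ∪ (A ∪ C)) Δ E) − A) = {4,5,6,9,11,12}
D − E = {4,6,9,10,12}
(D − E) ∩ A = {4,6,9,10}
B − ((D − E) ∩ A) = {5,7,8,11}
4 ∈ C ∪ ((((E − A) ∪ (A ∪ C)) Δ E) − A) but 4 ∉ B − ((D − E) ∩ A), so the inclusion fails.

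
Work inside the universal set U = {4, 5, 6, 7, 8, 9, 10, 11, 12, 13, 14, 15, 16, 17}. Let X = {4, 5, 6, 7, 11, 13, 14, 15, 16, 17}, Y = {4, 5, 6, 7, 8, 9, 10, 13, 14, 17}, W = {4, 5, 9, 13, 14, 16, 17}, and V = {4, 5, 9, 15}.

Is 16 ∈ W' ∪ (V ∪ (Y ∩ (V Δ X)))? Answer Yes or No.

16 ∈ W, so 16 ∉ W'
16 ∉ V and 16 ∈ X, so 16 ∈ V Δ X
16 ∉ Y and 16 ∈ (V Δ X), so 16 ∉ Y ∩ (V Δ X)
16 ∉ V and 16 ∉ (Y ∩ (V Δ X)), so 16 ∉ V ∪ (Y ∩ (V Δ X))
16 ∉ W' and 16 ∉ (V ∪ (Y ∩ (V Δ X))), so 16 ∉ W' ∪ (V ∪ (Y ∩ (V Δ X)))

No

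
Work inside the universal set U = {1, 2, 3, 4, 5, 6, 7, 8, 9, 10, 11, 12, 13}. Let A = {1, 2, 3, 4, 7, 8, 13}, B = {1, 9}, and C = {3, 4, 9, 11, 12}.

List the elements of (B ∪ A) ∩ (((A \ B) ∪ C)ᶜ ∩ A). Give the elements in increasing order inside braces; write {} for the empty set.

B ∪ A = {1, 2, 3, 4, 7, 8, 9, 13}
A \ B = {2, 3, 4, 7, 8, 13}
(A \ B) ∪ C = {2, 3, 4, 7, 8, 9, 11, 12, 13}
((A \ B) ∪ C)ᶜ = {1, 5, 6, 10}
((A \ B) ∪ C)ᶜ ∩ A = {1}
(B ∪ A) ∩ (((A \ B) ∪ C)ᶜ ∩ A) = {1}

{1}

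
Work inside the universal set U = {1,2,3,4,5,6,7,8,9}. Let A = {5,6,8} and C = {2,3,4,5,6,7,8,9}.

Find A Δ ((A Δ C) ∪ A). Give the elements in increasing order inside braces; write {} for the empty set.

A Δ C = {2,3,4,7,9}
(A Δ C) ∪ A = {2,3,4,5,6,7,8,9}
A Δ ((A Δ C) ∪ A) = {2,3,4,7,9}

{2,3,4,7,9}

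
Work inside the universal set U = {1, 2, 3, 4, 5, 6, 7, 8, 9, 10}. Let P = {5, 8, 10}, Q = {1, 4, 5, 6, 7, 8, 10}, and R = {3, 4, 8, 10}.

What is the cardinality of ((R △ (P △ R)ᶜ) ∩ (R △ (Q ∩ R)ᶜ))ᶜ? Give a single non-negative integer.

P △ R = {3, 4, 5}
(P △ R)ᶜ = {1, 2, 6, 7, 8, 9, 10}
R △ (P △ R)ᶜ = {1, 2, 3, 4, 6, 7, 9}
Q ∩ R = {4, 8, 10}
(Q ∩ R)ᶜ = {1, 2, 3, 5, 6, 7, 9}
R △ (Q ∩ R)ᶜ = {1, 2, 4, 5, 6, 7, 8, 9, 10}
(R △ (P △ R)ᶜ) ∩ (R △ (Q ∩ R)ᶜ) = {1, 2, 4, 6, 7, 9}
((R △ (P △ R)ᶜ) ∩ (R △ (Q ∩ R)ᶜ))ᶜ = {3, 5, 8, 10}
|((R △ (P △ R)ᶜ) ∩ (R △ (Q ∩ R)ᶜ))ᶜ| = 4

4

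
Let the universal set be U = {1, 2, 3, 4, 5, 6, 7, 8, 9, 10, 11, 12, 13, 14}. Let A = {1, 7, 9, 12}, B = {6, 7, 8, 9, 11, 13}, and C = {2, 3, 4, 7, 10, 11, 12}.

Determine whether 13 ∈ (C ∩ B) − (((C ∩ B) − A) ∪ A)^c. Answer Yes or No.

13 ∉ C and 13 ∈ B, so 13 ∉ C ∩ B
13 ∉ C and 13 ∈ B, so 13 ∉ C ∩ B
13 ∉ (C ∩ B) and 13 ∉ A, so 13 ∉ (C ∩ B) − A
13 ∉ ((C ∩ B) − A) and 13 ∉ A, so 13 ∉ ((C ∩ B) − A) ∪ A
13 ∈ (((C ∩ B) − A) ∪ A)^c since 13 ∉ (((C ∩ B) − A) ∪ A)
13 ∉ (C ∩ B) and 13 ∈ (((C ∩ B) − A) ∪ A)^c, so 13 ∉ (C ∩ B) − (((C ∩ B) − A) ∪ A)^c

No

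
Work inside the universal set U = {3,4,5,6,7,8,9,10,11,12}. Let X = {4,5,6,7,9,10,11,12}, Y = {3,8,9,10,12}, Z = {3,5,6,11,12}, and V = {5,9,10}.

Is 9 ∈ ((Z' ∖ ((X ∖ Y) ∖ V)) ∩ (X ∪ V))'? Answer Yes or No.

9 ∉ Z, so 9 ∈ Z'
9 ∈ X and 9 ∈ Y, so 9 ∉ X ∖ Y
9 ∉ (X ∖ Y) and 9 ∈ V, so 9 ∉ (X ∖ Y) ∖ V
9 ∈ Z' and 9 ∉ ((X ∖ Y) ∖ V), so 9 ∈ Z' ∖ ((X ∖ Y) ∖ V)
9 ∈ X and 9 ∈ V, so 9 ∈ X ∪ V
9 ∈ (Z' ∖ ((X ∖ Y) ∖ V)) and 9 ∈ (X ∪ V), so 9 ∈ (Z' ∖ ((X ∖ Y) ∖ V)) ∩ (X ∪ V)
9 ∉ ((Z' ∖ ((X ∖ Y) ∖ V)) ∩ (X ∪ V))' since 9 ∈ ((Z' ∖ ((X ∖ Y) ∖ V)) ∩ (X ∪ V))

No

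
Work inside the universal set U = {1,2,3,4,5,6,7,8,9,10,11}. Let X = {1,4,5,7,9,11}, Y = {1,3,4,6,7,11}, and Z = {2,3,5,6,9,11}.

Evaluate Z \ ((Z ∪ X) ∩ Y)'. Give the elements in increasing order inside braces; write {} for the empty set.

Z ∪ X = {1,2,3,4,5,6,7,9,11}
(Z ∪ X) ∩ Y = {1,3,4,6,7,11}
((Z ∪ X) ∩ Y)' = {2,5,8,9,10}
Z \ ((Z ∪ X) ∩ Y)' = {3,6,11}

{3,6,11}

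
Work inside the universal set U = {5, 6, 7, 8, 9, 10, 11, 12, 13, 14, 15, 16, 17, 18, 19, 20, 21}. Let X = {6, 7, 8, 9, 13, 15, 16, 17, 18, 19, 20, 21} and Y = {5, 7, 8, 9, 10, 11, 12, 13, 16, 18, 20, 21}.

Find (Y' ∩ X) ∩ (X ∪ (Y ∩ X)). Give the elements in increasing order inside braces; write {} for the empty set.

Y' = {6, 14, 15, 17, 19}
Y' ∩ X = {6, 15, 17, 19}
Y ∩ X = {7, 8, 9, 13, 16, 18, 20, 21}
X ∪ (Y ∩ X) = {6, 7, 8, 9, 13, 15, 16, 17, 18, 19, 20, 21}
(Y' ∩ X) ∩ (X ∪ (Y ∩ X)) = {6, 15, 17, 19}

{6, 15, 17, 19}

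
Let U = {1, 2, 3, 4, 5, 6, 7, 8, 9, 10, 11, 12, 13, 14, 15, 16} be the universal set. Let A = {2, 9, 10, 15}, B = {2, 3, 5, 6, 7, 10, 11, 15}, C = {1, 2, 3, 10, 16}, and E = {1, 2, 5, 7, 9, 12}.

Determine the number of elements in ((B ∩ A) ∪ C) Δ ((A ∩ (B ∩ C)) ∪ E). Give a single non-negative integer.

7

B ∩ A = {2, 10, 15}
(B ∩ A) ∪ C = {1, 2, 3, 10, 15, 16}
B ∩ C = {2, 3, 10}
A ∩ (B ∩ C) = {2, 10}
(A ∩ (B ∩ C)) ∪ E = {1, 2, 5, 7, 9, 10, 12}
((B ∩ A) ∪ C) Δ ((A ∩ (B ∩ C)) ∪ E) = {3, 5, 7, 9, 12, 15, 16}
|((B ∩ A) ∪ C) Δ ((A ∩ (B ∩ C)) ∪ E)| = 7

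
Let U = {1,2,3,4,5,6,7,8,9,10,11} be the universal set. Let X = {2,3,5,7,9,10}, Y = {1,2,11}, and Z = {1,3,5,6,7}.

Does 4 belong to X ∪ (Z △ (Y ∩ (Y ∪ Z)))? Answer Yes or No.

4 ∉ Y and 4 ∉ Z, so 4 ∉ Y ∪ Z
4 ∉ Y and 4 ∉ (Y ∪ Z), so 4 ∉ Y ∩ (Y ∪ Z)
4 ∉ Z and 4 ∉ (Y ∩ (Y ∪ Z)), so 4 ∉ Z △ (Y ∩ (Y ∪ Z))
4 ∉ X and 4 ∉ (Z △ (Y ∩ (Y ∪ Z))), so 4 ∉ X ∪ (Z △ (Y ∩ (Y ∪ Z)))

No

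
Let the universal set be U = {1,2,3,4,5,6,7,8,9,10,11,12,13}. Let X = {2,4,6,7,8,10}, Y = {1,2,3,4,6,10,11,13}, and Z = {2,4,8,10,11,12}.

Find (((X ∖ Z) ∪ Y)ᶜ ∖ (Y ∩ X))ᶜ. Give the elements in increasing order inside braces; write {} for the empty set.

X ∖ Z = {6,7}
(X ∖ Z) ∪ Y = {1,2,3,4,6,7,10,11,13}
((X ∖ Z) ∪ Y)ᶜ = {5,8,9,12}
Y ∩ X = {2,4,6,10}
((X ∖ Z) ∪ Y)ᶜ ∖ (Y ∩ X) = {5,8,9,12}
(((X ∖ Z) ∪ Y)ᶜ ∖ (Y ∩ X))ᶜ = {1,2,3,4,6,7,10,11,13}

{1,2,3,4,6,7,10,11,13}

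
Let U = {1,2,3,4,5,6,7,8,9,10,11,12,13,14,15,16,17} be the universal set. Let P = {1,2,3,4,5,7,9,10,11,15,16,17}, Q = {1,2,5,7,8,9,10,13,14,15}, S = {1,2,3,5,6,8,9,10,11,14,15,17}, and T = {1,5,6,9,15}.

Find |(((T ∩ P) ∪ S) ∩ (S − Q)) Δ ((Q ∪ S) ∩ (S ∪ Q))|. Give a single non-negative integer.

T ∩ P = {1,5,9,15}
(T ∩ P) ∪ S = {1,2,3,5,6,8,9,10,11,14,15,17}
S − Q = {3,6,11,17}
((T ∩ P) ∪ S) ∩ (S − Q) = {3,6,11,17}
Q ∪ S = {1,2,3,5,6,7,8,9,10,11,13,14,15,17}
S ∪ Q = {1,2,3,5,6,7,8,9,10,11,13,14,15,17}
(Q ∪ S) ∩ (S ∪ Q) = {1,2,3,5,6,7,8,9,10,11,13,14,15,17}
(((T ∩ P) ∪ S) ∩ (S − Q)) Δ ((Q ∪ S) ∩ (S ∪ Q)) = {1,2,5,7,8,9,10,13,14,15}
|(((T ∩ P) ∪ S) ∩ (S − Q)) Δ ((Q ∪ S) ∩ (S ∪ Q))| = 10

10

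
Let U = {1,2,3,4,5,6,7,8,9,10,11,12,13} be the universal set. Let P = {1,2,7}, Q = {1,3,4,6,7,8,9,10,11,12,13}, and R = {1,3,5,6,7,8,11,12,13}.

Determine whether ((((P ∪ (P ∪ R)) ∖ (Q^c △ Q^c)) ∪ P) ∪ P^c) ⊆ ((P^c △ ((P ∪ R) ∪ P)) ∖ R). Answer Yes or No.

No

P ∪ R = {1,2,3,5,6,7,8,11,12,13}
P ∪ (P ∪ R) = {1,2,3,5,6,7,8,11,12,13}
Q^c = {2,5}
Q^c △ Q^c = {}
(P ∪ (P ∪ R)) ∖ (Q^c △ Q^c) = {1,2,3,5,6,7,8,11,12,13}
((P ∪ (P ∪ R)) ∖ (Q^c △ Q^c)) ∪ P = {1,2,3,5,6,7,8,11,12,13}
P^c = {3,4,5,6,8,9,10,11,12,13}
(((P ∪ (P ∪ R)) ∖ (Q^c △ Q^c)) ∪ P) ∪ P^c = {1,2,3,4,5,6,7,8,9,10,11,12,13}
(P ∪ R) ∪ P = {1,2,3,5,6,7,8,11,12,13}
P^c △ ((P ∪ R) ∪ P) = {1,2,4,7,9,10}
(P^c △ ((P ∪ R) ∪ P)) ∖ R = {2,4,9,10}
1 ∈ (((P ∪ (P ∪ R)) ∖ (Q^c △ Q^c)) ∪ P) ∪ P^c but 1 ∉ (P^c △ ((P ∪ R) ∪ P)) ∖ R, so the inclusion fails.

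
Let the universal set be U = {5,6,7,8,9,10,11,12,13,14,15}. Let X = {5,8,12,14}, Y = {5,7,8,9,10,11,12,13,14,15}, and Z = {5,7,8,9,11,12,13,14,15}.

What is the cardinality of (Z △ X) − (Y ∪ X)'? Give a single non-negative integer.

Z △ X = {7,9,11,13,15}
Y ∪ X = {5,7,8,9,10,11,12,13,14,15}
(Y ∪ X)' = {6}
(Z △ X) − (Y ∪ X)' = {7,9,11,13,15}
|(Z △ X) − (Y ∪ X)'| = 5

5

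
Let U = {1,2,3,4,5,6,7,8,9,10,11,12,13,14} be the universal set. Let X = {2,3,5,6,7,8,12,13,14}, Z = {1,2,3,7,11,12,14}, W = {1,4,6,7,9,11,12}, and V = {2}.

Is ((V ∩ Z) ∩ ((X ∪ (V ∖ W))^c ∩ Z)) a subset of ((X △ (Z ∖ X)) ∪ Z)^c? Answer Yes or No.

Yes

V ∩ Z = {2}
V ∖ W = {2}
X ∪ (V ∖ W) = {2,3,5,6,7,8,12,13,14}
(X ∪ (V ∖ W))^c = {1,4,9,10,11}
(X ∪ (V ∖ W))^c ∩ Z = {1,11}
(V ∩ Z) ∩ ((X ∪ (V ∖ W))^c ∩ Z) = {}
Z ∖ X = {1,11}
X △ (Z ∖ X) = {1,2,3,5,6,7,8,11,12,13,14}
(X △ (Z ∖ X)) ∪ Z = {1,2,3,5,6,7,8,11,12,13,14}
((X △ (Z ∖ X)) ∪ Z)^c = {4,9,10}
Every element of {} is in {4,9,10}, so (V ∩ Z) ∩ ((X ∪ (V ∖ W))^c ∩ Z) ⊆ ((X △ (Z ∖ X)) ∪ Z)^c.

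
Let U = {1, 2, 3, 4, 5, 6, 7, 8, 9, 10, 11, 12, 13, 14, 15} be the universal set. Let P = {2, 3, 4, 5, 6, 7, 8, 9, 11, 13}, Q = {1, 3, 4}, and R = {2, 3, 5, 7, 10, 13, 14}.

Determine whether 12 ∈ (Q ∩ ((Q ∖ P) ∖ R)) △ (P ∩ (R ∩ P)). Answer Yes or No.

12 ∉ Q and 12 ∉ P, so 12 ∉ Q ∖ P
12 ∉ (Q ∖ P) and 12 ∉ R, so 12 ∉ (Q ∖ P) ∖ R
12 ∉ Q and 12 ∉ ((Q ∖ P) ∖ R), so 12 ∉ Q ∩ ((Q ∖ P) ∖ R)
12 ∉ R and 12 ∉ P, so 12 ∉ R ∩ P
12 ∉ P and 12 ∉ (R ∩ P), so 12 ∉ P ∩ (R ∩ P)
12 ∉ (Q ∩ ((Q ∖ P) ∖ R)) and 12 ∉ (P ∩ (R ∩ P)), so 12 ∉ (Q ∩ ((Q ∖ P) ∖ R)) △ (P ∩ (R ∩ P))

No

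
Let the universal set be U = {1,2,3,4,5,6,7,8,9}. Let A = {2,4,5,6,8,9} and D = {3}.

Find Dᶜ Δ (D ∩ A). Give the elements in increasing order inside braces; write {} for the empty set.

Dᶜ = {1,2,4,5,6,7,8,9}
D ∩ A = {}
Dᶜ Δ (D ∩ A) = {1,2,4,5,6,7,8,9}

{1,2,4,5,6,7,8,9}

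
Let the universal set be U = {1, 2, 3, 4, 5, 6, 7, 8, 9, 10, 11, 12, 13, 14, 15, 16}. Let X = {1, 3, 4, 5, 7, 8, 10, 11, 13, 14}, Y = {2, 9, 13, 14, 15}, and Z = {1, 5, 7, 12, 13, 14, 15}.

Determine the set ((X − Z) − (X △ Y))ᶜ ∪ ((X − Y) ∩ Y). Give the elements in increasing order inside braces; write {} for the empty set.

{1, 2, 3, 4, 5, 6, 7, 8, 9, 10, 11, 12, 13, 14, 15, 16}

X − Z = {3, 4, 8, 10, 11}
X △ Y = {1, 2, 3, 4, 5, 7, 8, 9, 10, 11, 15}
(X − Z) − (X △ Y) = {}
((X − Z) − (X △ Y))ᶜ = {1, 2, 3, 4, 5, 6, 7, 8, 9, 10, 11, 12, 13, 14, 15, 16}
X − Y = {1, 3, 4, 5, 7, 8, 10, 11}
(X − Y) ∩ Y = {}
((X − Z) − (X △ Y))ᶜ ∪ ((X − Y) ∩ Y) = {1, 2, 3, 4, 5, 6, 7, 8, 9, 10, 11, 12, 13, 14, 15, 16}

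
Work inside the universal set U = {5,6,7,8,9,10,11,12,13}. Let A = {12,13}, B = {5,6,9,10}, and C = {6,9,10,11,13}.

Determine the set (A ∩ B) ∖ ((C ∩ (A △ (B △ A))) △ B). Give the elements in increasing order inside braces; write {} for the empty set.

A ∩ B = {}
B △ A = {5,6,9,10,12,13}
A △ (B △ A) = {5,6,9,10}
C ∩ (A △ (B △ A)) = {6,9,10}
(C ∩ (A △ (B △ A))) △ B = {5}
(A ∩ B) ∖ ((C ∩ (A △ (B △ A))) △ B) = {}

{}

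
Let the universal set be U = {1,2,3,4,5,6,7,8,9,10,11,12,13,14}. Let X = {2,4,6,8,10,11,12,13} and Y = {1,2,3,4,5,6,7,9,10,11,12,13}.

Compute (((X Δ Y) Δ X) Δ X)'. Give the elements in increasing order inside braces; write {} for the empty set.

X Δ Y = {1,3,5,7,8,9}
(X Δ Y) Δ X = {1,2,3,4,5,6,7,9,10,11,12,13}
((X Δ Y) Δ X) Δ X = {1,3,5,7,8,9}
(((X Δ Y) Δ X) Δ X)' = {2,4,6,10,11,12,13,14}

{2,4,6,10,11,12,13,14}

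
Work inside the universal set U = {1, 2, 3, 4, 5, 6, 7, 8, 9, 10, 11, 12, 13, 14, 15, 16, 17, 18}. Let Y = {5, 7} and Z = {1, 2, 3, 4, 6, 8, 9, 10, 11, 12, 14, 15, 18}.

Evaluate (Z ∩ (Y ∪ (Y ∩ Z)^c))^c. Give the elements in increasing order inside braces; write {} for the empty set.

{5, 7, 13, 16, 17}

Y ∩ Z = {}
(Y ∩ Z)^c = {1, 2, 3, 4, 5, 6, 7, 8, 9, 10, 11, 12, 13, 14, 15, 16, 17, 18}
Y ∪ (Y ∩ Z)^c = {1, 2, 3, 4, 5, 6, 7, 8, 9, 10, 11, 12, 13, 14, 15, 16, 17, 18}
Z ∩ (Y ∪ (Y ∩ Z)^c) = {1, 2, 3, 4, 6, 8, 9, 10, 11, 12, 14, 15, 18}
(Z ∩ (Y ∪ (Y ∩ Z)^c))^c = {5, 7, 13, 16, 17}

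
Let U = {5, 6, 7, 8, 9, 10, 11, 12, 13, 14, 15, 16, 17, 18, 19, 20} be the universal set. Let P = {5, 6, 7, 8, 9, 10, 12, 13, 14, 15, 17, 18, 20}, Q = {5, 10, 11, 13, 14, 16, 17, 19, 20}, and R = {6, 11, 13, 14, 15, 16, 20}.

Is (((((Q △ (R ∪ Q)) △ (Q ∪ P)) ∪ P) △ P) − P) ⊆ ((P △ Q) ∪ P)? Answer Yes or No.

R ∪ Q = {5, 6, 10, 11, 13, 14, 15, 16, 17, 19, 20}
Q △ (R ∪ Q) = {6, 15}
Q ∪ P = {5, 6, 7, 8, 9, 10, 11, 12, 13, 14, 15, 16, 17, 18, 19, 20}
(Q △ (R ∪ Q)) △ (Q ∪ P) = {5, 7, 8, 9, 10, 11, 12, 13, 14, 16, 17, 18, 19, 20}
((Q △ (R ∪ Q)) △ (Q ∪ P)) ∪ P = {5, 6, 7, 8, 9, 10, 11, 12, 13, 14, 15, 16, 17, 18, 19, 20}
(((Q △ (R ∪ Q)) △ (Q ∪ P)) ∪ P) △ P = {11, 16, 19}
((((Q △ (R ∪ Q)) △ (Q ∪ P)) ∪ P) △ P) − P = {11, 16, 19}
P △ Q = {6, 7, 8, 9, 11, 12, 15, 16, 18, 19}
(P △ Q) ∪ P = {5, 6, 7, 8, 9, 10, 11, 12, 13, 14, 15, 16, 17, 18, 19, 20}
Every element of {11, 16, 19} is in {5, 6, 7, 8, 9, 10, 11, 12, 13, 14, 15, 16, 17, 18, 19, 20}, so ((((Q △ (R ∪ Q)) △ (Q ∪ P)) ∪ P) △ P) − P ⊆ (P △ Q) ∪ P.

Yes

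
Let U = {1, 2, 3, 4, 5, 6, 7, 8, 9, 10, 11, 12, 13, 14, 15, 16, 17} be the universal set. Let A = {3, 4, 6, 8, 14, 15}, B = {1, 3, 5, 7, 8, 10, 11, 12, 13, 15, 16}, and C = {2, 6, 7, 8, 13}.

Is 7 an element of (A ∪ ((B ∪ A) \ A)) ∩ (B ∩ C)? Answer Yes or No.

7 ∈ B and 7 ∉ A, so 7 ∈ B ∪ A
7 ∈ (B ∪ A) and 7 ∉ A, so 7 ∈ (B ∪ A) \ A
7 ∉ A and 7 ∈ ((B ∪ A) \ A), so 7 ∈ A ∪ ((B ∪ A) \ A)
7 ∈ B and 7 ∈ C, so 7 ∈ B ∩ C
7 ∈ (A ∪ ((B ∪ A) \ A)) and 7 ∈ (B ∩ C), so 7 ∈ (A ∪ ((B ∪ A) \ A)) ∩ (B ∩ C)

Yes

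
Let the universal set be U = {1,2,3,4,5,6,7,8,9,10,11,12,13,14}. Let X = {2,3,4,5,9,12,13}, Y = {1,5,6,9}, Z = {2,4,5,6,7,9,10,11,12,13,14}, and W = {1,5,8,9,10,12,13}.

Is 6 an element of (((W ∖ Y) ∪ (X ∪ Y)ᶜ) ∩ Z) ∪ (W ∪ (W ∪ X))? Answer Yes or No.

6 ∉ W and 6 ∈ Y, so 6 ∉ W ∖ Y
6 ∉ X and 6 ∈ Y, so 6 ∈ X ∪ Y
6 ∉ (X ∪ Y)ᶜ since 6 ∈ (X ∪ Y)
6 ∉ (W ∖ Y) and 6 ∉ (X ∪ Y)ᶜ, so 6 ∉ (W ∖ Y) ∪ (X ∪ Y)ᶜ
6 ∉ ((W ∖ Y) ∪ (X ∪ Y)ᶜ) and 6 ∈ Z, so 6 ∉ ((W ∖ Y) ∪ (X ∪ Y)ᶜ) ∩ Z
6 ∉ W and 6 ∉ X, so 6 ∉ W ∪ X
6 ∉ W and 6 ∉ (W ∪ X), so 6 ∉ W ∪ (W ∪ X)
6 ∉ (((W ∖ Y) ∪ (X ∪ Y)ᶜ) ∩ Z) and 6 ∉ (W ∪ (W ∪ X)), so 6 ∉ (((W ∖ Y) ∪ (X ∪ Y)ᶜ) ∩ Z) ∪ (W ∪ (W ∪ X))

No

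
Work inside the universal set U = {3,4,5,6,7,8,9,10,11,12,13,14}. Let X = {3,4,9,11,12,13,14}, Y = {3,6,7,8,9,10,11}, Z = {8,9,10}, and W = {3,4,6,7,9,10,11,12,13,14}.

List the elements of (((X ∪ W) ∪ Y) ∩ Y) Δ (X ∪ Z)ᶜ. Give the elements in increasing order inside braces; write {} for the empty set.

X ∪ W = {3,4,6,7,9,10,11,12,13,14}
(X ∪ W) ∪ Y = {3,4,6,7,8,9,10,11,12,13,14}
((X ∪ W) ∪ Y) ∩ Y = {3,6,7,8,9,10,11}
X ∪ Z = {3,4,8,9,10,11,12,13,14}
(X ∪ Z)ᶜ = {5,6,7}
(((X ∪ W) ∪ Y) ∩ Y) Δ (X ∪ Z)ᶜ = {3,5,8,9,10,11}

{3,5,8,9,10,11}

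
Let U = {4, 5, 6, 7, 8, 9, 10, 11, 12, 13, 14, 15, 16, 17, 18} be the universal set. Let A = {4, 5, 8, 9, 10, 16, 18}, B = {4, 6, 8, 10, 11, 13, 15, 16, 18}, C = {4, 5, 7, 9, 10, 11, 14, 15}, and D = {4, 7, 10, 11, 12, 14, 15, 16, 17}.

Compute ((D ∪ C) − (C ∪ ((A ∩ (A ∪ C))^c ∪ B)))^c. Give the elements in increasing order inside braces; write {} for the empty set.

{4, 5, 6, 7, 8, 9, 10, 11, 12, 13, 14, 15, 16, 17, 18}

D ∪ C = {4, 5, 7, 9, 10, 11, 12, 14, 15, 16, 17}
A ∪ C = {4, 5, 7, 8, 9, 10, 11, 14, 15, 16, 18}
A ∩ (A ∪ C) = {4, 5, 8, 9, 10, 16, 18}
(A ∩ (A ∪ C))^c = {6, 7, 11, 12, 13, 14, 15, 17}
(A ∩ (A ∪ C))^c ∪ B = {4, 6, 7, 8, 10, 11, 12, 13, 14, 15, 16, 17, 18}
C ∪ ((A ∩ (A ∪ C))^c ∪ B) = {4, 5, 6, 7, 8, 9, 10, 11, 12, 13, 14, 15, 16, 17, 18}
(D ∪ C) − (C ∪ ((A ∩ (A ∪ C))^c ∪ B)) = {}
((D ∪ C) − (C ∪ ((A ∩ (A ∪ C))^c ∪ B)))^c = {4, 5, 6, 7, 8, 9, 10, 11, 12, 13, 14, 15, 16, 17, 18}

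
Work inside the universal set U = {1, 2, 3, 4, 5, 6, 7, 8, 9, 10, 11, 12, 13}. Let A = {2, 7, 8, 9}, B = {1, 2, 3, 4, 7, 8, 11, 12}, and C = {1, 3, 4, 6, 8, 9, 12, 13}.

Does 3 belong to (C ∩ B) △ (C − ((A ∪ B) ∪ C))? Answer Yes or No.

Yes

3 ∈ C and 3 ∈ B, so 3 ∈ C ∩ B
3 ∉ A and 3 ∈ B, so 3 ∈ A ∪ B
3 ∈ (A ∪ B) and 3 ∈ C, so 3 ∈ (A ∪ B) ∪ C
3 ∈ C and 3 ∈ ((A ∪ B) ∪ C), so 3 ∉ C − ((A ∪ B) ∪ C)
3 ∈ (C ∩ B) and 3 ∉ (C − ((A ∪ B) ∪ C)), so 3 ∈ (C ∩ B) △ (C − ((A ∪ B) ∪ C))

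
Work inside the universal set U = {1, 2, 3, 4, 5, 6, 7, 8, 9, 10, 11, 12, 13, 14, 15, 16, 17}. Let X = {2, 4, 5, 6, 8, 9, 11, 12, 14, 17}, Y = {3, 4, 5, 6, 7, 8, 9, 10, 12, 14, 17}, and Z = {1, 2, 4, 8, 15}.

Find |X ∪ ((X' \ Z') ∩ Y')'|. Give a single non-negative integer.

X' = {1, 3, 7, 10, 13, 15, 16}
Z' = {3, 5, 6, 7, 9, 10, 11, 12, 13, 14, 16, 17}
X' \ Z' = {1, 15}
Y' = {1, 2, 11, 13, 15, 16}
(X' \ Z') ∩ Y' = {1, 15}
((X' \ Z') ∩ Y')' = {2, 3, 4, 5, 6, 7, 8, 9, 10, 11, 12, 13, 14, 16, 17}
X ∪ ((X' \ Z') ∩ Y')' = {2, 3, 4, 5, 6, 7, 8, 9, 10, 11, 12, 13, 14, 16, 17}
|X ∪ ((X' \ Z') ∩ Y')'| = 15

15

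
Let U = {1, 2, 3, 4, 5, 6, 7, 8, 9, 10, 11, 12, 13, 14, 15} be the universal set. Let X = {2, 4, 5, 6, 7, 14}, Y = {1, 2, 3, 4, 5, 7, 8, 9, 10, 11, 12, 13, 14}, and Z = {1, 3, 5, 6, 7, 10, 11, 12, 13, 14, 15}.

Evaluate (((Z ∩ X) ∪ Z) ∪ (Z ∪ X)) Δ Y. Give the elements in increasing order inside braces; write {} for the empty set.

Z ∩ X = {5, 6, 7, 14}
(Z ∩ X) ∪ Z = {1, 3, 5, 6, 7, 10, 11, 12, 13, 14, 15}
Z ∪ X = {1, 2, 3, 4, 5, 6, 7, 10, 11, 12, 13, 14, 15}
((Z ∩ X) ∪ Z) ∪ (Z ∪ X) = {1, 2, 3, 4, 5, 6, 7, 10, 11, 12, 13, 14, 15}
(((Z ∩ X) ∪ Z) ∪ (Z ∪ X)) Δ Y = {6, 8, 9, 15}

{6, 8, 9, 15}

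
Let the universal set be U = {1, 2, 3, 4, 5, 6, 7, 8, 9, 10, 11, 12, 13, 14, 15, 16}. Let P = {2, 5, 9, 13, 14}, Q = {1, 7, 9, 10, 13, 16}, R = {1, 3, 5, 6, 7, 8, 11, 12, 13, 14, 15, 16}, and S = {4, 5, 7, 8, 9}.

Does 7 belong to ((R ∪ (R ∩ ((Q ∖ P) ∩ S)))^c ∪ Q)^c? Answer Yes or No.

7 ∈ Q and 7 ∉ P, so 7 ∈ Q ∖ P
7 ∈ (Q ∖ P) and 7 ∈ S, so 7 ∈ (Q ∖ P) ∩ S
7 ∈ R and 7 ∈ ((Q ∖ P) ∩ S), so 7 ∈ R ∩ ((Q ∖ P) ∩ S)
7 ∈ R and 7 ∈ (R ∩ ((Q ∖ P) ∩ S)), so 7 ∈ R ∪ (R ∩ ((Q ∖ P) ∩ S))
7 ∉ (R ∪ (R ∩ ((Q ∖ P) ∩ S)))^c since 7 ∈ (R ∪ (R ∩ ((Q ∖ P) ∩ S)))
7 ∉ (R ∪ (R ∩ ((Q ∖ P) ∩ S)))^c and 7 ∈ Q, so 7 ∈ (R ∪ (R ∩ ((Q ∖ P) ∩ S)))^c ∪ Q
7 ∉ ((R ∪ (R ∩ ((Q ∖ P) ∩ S)))^c ∪ Q)^c since 7 ∈ ((R ∪ (R ∩ ((Q ∖ P) ∩ S)))^c ∪ Q)

No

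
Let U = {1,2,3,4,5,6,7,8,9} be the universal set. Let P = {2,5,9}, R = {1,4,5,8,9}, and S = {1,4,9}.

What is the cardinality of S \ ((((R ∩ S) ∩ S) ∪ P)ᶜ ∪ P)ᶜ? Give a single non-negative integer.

R ∩ S = {1,4,9}
(R ∩ S) ∩ S = {1,4,9}
((R ∩ S) ∩ S) ∪ P = {1,2,4,5,9}
(((R ∩ S) ∩ S) ∪ P)ᶜ = {3,6,7,8}
(((R ∩ S) ∩ S) ∪ P)ᶜ ∪ P = {2,3,5,6,7,8,9}
((((R ∩ S) ∩ S) ∪ P)ᶜ ∪ P)ᶜ = {1,4}
S \ ((((R ∩ S) ∩ S) ∪ P)ᶜ ∪ P)ᶜ = {9}
|S \ ((((R ∩ S) ∩ S) ∪ P)ᶜ ∪ P)ᶜ| = 1

1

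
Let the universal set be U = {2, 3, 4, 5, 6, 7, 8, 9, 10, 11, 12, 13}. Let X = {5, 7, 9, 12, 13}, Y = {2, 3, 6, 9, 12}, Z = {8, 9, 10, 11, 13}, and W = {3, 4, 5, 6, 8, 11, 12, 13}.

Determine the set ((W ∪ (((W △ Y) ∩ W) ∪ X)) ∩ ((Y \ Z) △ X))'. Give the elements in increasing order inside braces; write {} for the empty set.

W △ Y = {2, 4, 5, 8, 9, 11, 13}
(W △ Y) ∩ W = {4, 5, 8, 11, 13}
((W △ Y) ∩ W) ∪ X = {4, 5, 7, 8, 9, 11, 12, 13}
W ∪ (((W △ Y) ∩ W) ∪ X) = {3, 4, 5, 6, 7, 8, 9, 11, 12, 13}
Y \ Z = {2, 3, 6, 12}
(Y \ Z) △ X = {2, 3, 5, 6, 7, 9, 13}
(W ∪ (((W △ Y) ∩ W) ∪ X)) ∩ ((Y \ Z) △ X) = {3, 5, 6, 7, 9, 13}
((W ∪ (((W △ Y) ∩ W) ∪ X)) ∩ ((Y \ Z) △ X))' = {2, 4, 8, 10, 11, 12}

{2, 4, 8, 10, 11, 12}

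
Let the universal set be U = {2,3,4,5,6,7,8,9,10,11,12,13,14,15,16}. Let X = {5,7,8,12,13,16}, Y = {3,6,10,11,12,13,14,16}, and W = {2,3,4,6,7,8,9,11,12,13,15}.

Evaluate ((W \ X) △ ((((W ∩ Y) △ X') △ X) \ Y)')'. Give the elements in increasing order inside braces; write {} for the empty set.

W \ X = {2,3,4,6,9,11,15}
W ∩ Y = {3,6,11,12,13}
X' = {2,3,4,6,9,10,11,14,15}
(W ∩ Y) △ X' = {2,4,9,10,12,13,14,15}
((W ∩ Y) △ X') △ X = {2,4,5,7,8,9,10,14,15,16}
(((W ∩ Y) △ X') △ X) \ Y = {2,4,5,7,8,9,15}
((((W ∩ Y) △ X') △ X) \ Y)' = {3,6,10,11,12,13,14,16}
(W \ X) △ ((((W ∩ Y) △ X') △ X) \ Y)' = {2,4,9,10,12,13,14,15,16}
((W \ X) △ ((((W ∩ Y) △ X') △ X) \ Y)')' = {3,5,6,7,8,11}

{3,5,6,7,8,11}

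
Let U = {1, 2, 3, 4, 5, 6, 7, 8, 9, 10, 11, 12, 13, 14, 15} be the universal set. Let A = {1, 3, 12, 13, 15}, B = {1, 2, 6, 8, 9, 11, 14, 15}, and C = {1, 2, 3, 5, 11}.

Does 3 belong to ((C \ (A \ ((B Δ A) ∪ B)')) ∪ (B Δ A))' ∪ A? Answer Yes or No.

3 ∉ B and 3 ∈ A, so 3 ∈ B Δ A
3 ∈ (B Δ A) and 3 ∉ B, so 3 ∈ (B Δ A) ∪ B
3 ∉ ((B Δ A) ∪ B)' since 3 ∈ ((B Δ A) ∪ B)
3 ∈ A and 3 ∉ ((B Δ A) ∪ B)', so 3 ∈ A \ ((B Δ A) ∪ B)'
3 ∈ C and 3 ∈ (A \ ((B Δ A) ∪ B)'), so 3 ∉ C \ (A \ ((B Δ A) ∪ B)')
3 ∉ B and 3 ∈ A, so 3 ∈ B Δ A
3 ∉ (C \ (A \ ((B Δ A) ∪ B)')) and 3 ∈ (B Δ A), so 3 ∈ (C \ (A \ ((B Δ A) ∪ B)')) ∪ (B Δ A)
3 ∉ ((C \ (A \ ((B Δ A) ∪ B)')) ∪ (B Δ A))' since 3 ∈ ((C \ (A \ ((B Δ A) ∪ B)')) ∪ (B Δ A))
3 ∉ ((C \ (A \ ((B Δ A) ∪ B)')) ∪ (B Δ A))' and 3 ∈ A, so 3 ∈ ((C \ (A \ ((B Δ A) ∪ B)')) ∪ (B Δ A))' ∪ A

Yes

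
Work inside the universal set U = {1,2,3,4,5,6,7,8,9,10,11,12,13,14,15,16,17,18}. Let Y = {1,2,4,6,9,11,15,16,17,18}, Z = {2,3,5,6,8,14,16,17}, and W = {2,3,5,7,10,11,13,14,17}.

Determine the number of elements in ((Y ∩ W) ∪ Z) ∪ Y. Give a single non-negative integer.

Y ∩ W = {2,11,17}
(Y ∩ W) ∪ Z = {2,3,5,6,8,11,14,16,17}
((Y ∩ W) ∪ Z) ∪ Y = {1,2,3,4,5,6,8,9,11,14,15,16,17,18}
|((Y ∩ W) ∪ Z) ∪ Y| = 14

14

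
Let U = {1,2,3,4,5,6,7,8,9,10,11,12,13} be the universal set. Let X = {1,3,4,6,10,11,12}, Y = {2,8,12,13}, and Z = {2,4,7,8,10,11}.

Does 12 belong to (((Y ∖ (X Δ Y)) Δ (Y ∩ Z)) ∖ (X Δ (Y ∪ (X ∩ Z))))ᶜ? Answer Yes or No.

12 ∈ X and 12 ∈ Y, so 12 ∉ X Δ Y
12 ∈ Y and 12 ∉ (X Δ Y), so 12 ∈ Y ∖ (X Δ Y)
12 ∈ Y and 12 ∉ Z, so 12 ∉ Y ∩ Z
12 ∈ (Y ∖ (X Δ Y)) and 12 ∉ (Y ∩ Z), so 12 ∈ (Y ∖ (X Δ Y)) Δ (Y ∩ Z)
12 ∈ X and 12 ∉ Z, so 12 ∉ X ∩ Z
12 ∈ Y and 12 ∉ (X ∩ Z), so 12 ∈ Y ∪ (X ∩ Z)
12 ∈ X and 12 ∈ (Y ∪ (X ∩ Z)), so 12 ∉ X Δ (Y ∪ (X ∩ Z))
12 ∈ ((Y ∖ (X Δ Y)) Δ (Y ∩ Z)) and 12 ∉ (X Δ (Y ∪ (X ∩ Z))), so 12 ∈ ((Y ∖ (X Δ Y)) Δ (Y ∩ Z)) ∖ (X Δ (Y ∪ (X ∩ Z)))
12 ∉ (((Y ∖ (X Δ Y)) Δ (Y ∩ Z)) ∖ (X Δ (Y ∪ (X ∩ Z))))ᶜ since 12 ∈ (((Y ∖ (X Δ Y)) Δ (Y ∩ Z)) ∖ (X Δ (Y ∪ (X ∩ Z))))

No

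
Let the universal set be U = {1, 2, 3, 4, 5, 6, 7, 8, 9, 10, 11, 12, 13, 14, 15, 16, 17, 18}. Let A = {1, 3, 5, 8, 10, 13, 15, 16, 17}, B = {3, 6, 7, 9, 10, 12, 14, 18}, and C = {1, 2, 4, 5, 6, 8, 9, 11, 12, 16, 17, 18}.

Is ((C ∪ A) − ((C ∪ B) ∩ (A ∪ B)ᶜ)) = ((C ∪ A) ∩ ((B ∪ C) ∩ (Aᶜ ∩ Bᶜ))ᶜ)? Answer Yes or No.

Yes

C ∪ A = {1, 2, 3, 4, 5, 6, 8, 9, 10, 11, 12, 13, 15, 16, 17, 18}
C ∪ B = {1, 2, 3, 4, 5, 6, 7, 8, 9, 10, 11, 12, 14, 16, 17, 18}
A ∪ B = {1, 3, 5, 6, 7, 8, 9, 10, 12, 13, 14, 15, 16, 17, 18}
(A ∪ B)ᶜ = {2, 4, 11}
(C ∪ B) ∩ (A ∪ B)ᶜ = {2, 4, 11}
(C ∪ A) − ((C ∪ B) ∩ (A ∪ B)ᶜ) = {1, 3, 5, 6, 8, 9, 10, 12, 13, 15, 16, 17, 18}
B ∪ C = {1, 2, 3, 4, 5, 6, 7, 8, 9, 10, 11, 12, 14, 16, 17, 18}
Aᶜ = {2, 4, 6, 7, 9, 11, 12, 14, 18}
Bᶜ = {1, 2, 4, 5, 8, 11, 13, 15, 16, 17}
Aᶜ ∩ Bᶜ = {2, 4, 11}
(B ∪ C) ∩ (Aᶜ ∩ Bᶜ) = {2, 4, 11}
((B ∪ C) ∩ (Aᶜ ∩ Bᶜ))ᶜ = {1, 3, 5, 6, 7, 8, 9, 10, 12, 13, 14, 15, 16, 17, 18}
(C ∪ A) ∩ ((B ∪ C) ∩ (Aᶜ ∩ Bᶜ))ᶜ = {1, 3, 5, 6, 8, 9, 10, 12, 13, 15, 16, 17, 18}
Both equal {1, 3, 5, 6, 8, 9, 10, 12, 13, 15, 16, 17, 18}, so (C ∪ A) − ((C ∪ B) ∩ (A ∪ B)ᶜ) = (C ∪ A) ∩ ((B ∪ C) ∩ (Aᶜ ∩ Bᶜ))ᶜ.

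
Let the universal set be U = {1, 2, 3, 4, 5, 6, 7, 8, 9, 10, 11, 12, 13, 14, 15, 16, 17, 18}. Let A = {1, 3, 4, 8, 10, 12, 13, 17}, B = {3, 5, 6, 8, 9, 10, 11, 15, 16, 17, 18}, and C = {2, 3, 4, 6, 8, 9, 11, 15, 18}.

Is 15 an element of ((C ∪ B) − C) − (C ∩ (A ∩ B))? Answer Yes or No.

15 ∈ C and 15 ∈ B, so 15 ∈ C ∪ B
15 ∈ (C ∪ B) and 15 ∈ C, so 15 ∉ (C ∪ B) − C
15 ∉ A and 15 ∈ B, so 15 ∉ A ∩ B
15 ∈ C and 15 ∉ (A ∩ B), so 15 ∉ C ∩ (A ∩ B)
15 ∉ ((C ∪ B) − C) and 15 ∉ (C ∩ (A ∩ B)), so 15 ∉ ((C ∪ B) − C) − (C ∩ (A ∩ B))

No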